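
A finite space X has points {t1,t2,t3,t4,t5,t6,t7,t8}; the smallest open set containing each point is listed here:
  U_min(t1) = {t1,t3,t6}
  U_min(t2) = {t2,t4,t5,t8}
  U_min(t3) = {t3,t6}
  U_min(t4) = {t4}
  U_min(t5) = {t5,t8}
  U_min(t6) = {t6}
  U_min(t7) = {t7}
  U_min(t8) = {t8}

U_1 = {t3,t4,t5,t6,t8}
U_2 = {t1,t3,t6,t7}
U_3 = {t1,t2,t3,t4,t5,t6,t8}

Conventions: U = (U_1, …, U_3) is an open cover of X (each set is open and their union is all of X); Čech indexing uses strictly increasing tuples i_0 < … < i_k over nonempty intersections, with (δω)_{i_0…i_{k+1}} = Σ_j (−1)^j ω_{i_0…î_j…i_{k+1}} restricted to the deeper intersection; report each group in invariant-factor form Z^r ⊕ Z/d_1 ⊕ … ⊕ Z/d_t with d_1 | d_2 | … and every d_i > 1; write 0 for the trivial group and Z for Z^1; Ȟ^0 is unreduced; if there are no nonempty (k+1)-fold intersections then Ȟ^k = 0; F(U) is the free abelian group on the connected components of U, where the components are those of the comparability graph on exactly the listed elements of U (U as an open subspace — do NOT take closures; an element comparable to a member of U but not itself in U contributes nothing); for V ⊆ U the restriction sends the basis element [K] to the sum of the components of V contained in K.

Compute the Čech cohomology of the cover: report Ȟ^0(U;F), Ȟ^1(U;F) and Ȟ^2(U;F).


nonempty intersections:
  U12={t3,t6} U13={t3,t4,t5,t6,t8} U23={t1,t3,t6}
  U123={t3,t6}
components per intersection:
  U1: {t3,t6} {t4} {t5,t8}
  U2: {t1,t3,t6} {t7}
  U3: {t1,t3,t6} {t2,t4,t5,t8}
  U12: {t3,t6}
  U13: {t3,t6} {t4} {t5,t8}
  U23: {t1,t3,t6}
  U123: {t3,t6}
C dims 7,5,1; δ0: rk 4, SNF 1^4; δ1: rk 1, SNF 1^1
Ȟ^0: (7−4)−0=3 ⇒ Z^3
Ȟ^1: (5−1)−4=0 ⇒ 0
Ȟ^2: (1−0)−1=0 ⇒ 0

Ȟ^0 = Z^3, Ȟ^1 = 0, Ȟ^2 = 0


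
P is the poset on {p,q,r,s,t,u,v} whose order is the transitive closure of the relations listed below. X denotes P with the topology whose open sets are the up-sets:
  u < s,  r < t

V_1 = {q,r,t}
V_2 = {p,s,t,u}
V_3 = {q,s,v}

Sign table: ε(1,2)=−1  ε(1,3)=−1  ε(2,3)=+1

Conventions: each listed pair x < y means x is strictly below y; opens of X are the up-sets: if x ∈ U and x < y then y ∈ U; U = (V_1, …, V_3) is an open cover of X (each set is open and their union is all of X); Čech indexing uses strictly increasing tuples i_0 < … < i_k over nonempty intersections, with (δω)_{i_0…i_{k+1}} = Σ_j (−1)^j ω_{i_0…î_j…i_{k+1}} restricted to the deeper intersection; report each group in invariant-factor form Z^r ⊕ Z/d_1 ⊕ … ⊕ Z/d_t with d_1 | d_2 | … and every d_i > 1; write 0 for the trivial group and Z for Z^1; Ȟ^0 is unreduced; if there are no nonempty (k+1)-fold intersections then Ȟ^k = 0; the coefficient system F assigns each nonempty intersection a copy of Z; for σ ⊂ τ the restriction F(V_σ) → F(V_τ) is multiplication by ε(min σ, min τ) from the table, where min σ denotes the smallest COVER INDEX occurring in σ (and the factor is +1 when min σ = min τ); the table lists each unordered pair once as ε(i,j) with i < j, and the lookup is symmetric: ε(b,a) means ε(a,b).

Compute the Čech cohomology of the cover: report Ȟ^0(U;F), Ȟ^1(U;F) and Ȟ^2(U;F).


Ȟ^0(U;F) ≅ Z,  Ȟ^1(U;F) ≅ Z,  Ȟ^2(U;F) ≅ 0

nonempty intersections:
  V12={t} V13={q} V23={s}
C dims 3,3; δ0: rk 2, SNF 1^2
Ȟ^0: (3−2)−0=1 ⇒ Z
Ȟ^1: (3−0)−2=1 ⇒ Z
Ȟ^2: (0−0)−0=0 ⇒ 0


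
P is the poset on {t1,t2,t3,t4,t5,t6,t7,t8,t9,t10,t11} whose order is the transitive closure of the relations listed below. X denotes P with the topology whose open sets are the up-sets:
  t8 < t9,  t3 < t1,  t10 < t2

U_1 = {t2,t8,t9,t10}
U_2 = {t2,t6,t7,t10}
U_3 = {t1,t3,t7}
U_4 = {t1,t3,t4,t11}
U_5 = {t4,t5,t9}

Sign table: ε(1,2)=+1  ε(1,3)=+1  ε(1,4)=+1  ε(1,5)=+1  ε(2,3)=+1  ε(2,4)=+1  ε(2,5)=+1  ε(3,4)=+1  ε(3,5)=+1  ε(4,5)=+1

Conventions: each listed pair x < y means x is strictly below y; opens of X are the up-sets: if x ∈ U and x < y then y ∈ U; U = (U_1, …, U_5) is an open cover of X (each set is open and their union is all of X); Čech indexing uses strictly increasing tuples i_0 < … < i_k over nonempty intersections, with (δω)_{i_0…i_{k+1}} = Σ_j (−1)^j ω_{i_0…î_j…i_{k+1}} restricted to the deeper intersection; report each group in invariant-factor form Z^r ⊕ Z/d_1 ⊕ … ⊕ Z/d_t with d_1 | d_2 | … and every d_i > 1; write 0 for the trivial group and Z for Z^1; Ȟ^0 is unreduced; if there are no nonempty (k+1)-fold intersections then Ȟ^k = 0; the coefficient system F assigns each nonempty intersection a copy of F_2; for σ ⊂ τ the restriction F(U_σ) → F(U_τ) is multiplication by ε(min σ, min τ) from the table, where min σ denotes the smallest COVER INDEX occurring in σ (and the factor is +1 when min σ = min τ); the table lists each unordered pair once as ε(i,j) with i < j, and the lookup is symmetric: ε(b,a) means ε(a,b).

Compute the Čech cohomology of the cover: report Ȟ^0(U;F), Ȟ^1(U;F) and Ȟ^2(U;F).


Ȟ^0 ≅ Z/2, Ȟ^1 ≅ Z/2, Ȟ^2 ≅ 0

cover nerve:
  U12={t2,t10} U15={t9} U23={t7} U34={t1,t3} U45={t4}
C dims 5,5; δ0: rk_F2 4
Ȟ^0: (5−4)−0=1 ⇒ Z/2
Ȟ^1: (5−0)−4=1 ⇒ Z/2
Ȟ^2: (0−0)−0=0 ⇒ 0


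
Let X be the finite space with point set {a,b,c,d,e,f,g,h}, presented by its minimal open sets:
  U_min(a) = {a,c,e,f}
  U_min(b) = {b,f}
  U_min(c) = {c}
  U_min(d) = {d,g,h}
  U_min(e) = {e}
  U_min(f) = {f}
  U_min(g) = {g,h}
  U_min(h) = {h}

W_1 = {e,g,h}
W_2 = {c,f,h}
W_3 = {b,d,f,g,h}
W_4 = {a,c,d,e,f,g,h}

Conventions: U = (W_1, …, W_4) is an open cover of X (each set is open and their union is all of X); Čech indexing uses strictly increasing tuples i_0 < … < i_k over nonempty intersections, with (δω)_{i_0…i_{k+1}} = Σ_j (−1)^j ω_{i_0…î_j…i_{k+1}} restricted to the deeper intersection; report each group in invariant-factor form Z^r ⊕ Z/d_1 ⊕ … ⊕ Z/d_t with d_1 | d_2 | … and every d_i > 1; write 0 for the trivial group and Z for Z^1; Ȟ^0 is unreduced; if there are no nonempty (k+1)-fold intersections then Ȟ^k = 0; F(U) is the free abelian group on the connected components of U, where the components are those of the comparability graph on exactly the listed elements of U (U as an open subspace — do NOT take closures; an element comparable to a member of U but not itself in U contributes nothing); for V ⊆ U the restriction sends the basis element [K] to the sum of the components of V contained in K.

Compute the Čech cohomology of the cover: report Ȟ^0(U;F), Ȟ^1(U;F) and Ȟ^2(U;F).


Ȟ^0 = Z^2, Ȟ^1 = 0, Ȟ^2 = 0

intersection data:
  W12={h} W13={g,h} W14={e,g,h} W23={f,h} W24={c,f,h} W34={d,f,g,h}
  W123={h} W124={h} W134={g,h} W234={f,h}
  W1234={h}
components per intersection:
  W1: {e} {g,h}
  W2: {c} {f} {h}
  W3: {b,f} {d,g,h}
  W4: {a,c,e,f} {d,g,h}
  W12: {h}
  W13: {g,h}
  W14: {e} {g,h}
  W23: {f} {h}
  W24: {c} {f} {h}
  W34: {d,g,h} {f}
  W123: {h}
  W124: {h}
  W134: {g,h}
  W234: {f} {h}
  W1234: {h}
C dims 9,11,5,1; δ0: rk 7, SNF 1^7; δ1: rk 4, SNF 1^4; δ2: rk 1, SNF 1^1
Ȟ^0 = (9 − 7) − 0 = 2, so Ȟ^0 ≅ Z^2
Ȟ^1 = (11 − 4) − 7 = 0, so Ȟ^1 ≅ 0
Ȟ^2 = (5 − 1) − 4 = 0, so Ȟ^2 ≅ 0


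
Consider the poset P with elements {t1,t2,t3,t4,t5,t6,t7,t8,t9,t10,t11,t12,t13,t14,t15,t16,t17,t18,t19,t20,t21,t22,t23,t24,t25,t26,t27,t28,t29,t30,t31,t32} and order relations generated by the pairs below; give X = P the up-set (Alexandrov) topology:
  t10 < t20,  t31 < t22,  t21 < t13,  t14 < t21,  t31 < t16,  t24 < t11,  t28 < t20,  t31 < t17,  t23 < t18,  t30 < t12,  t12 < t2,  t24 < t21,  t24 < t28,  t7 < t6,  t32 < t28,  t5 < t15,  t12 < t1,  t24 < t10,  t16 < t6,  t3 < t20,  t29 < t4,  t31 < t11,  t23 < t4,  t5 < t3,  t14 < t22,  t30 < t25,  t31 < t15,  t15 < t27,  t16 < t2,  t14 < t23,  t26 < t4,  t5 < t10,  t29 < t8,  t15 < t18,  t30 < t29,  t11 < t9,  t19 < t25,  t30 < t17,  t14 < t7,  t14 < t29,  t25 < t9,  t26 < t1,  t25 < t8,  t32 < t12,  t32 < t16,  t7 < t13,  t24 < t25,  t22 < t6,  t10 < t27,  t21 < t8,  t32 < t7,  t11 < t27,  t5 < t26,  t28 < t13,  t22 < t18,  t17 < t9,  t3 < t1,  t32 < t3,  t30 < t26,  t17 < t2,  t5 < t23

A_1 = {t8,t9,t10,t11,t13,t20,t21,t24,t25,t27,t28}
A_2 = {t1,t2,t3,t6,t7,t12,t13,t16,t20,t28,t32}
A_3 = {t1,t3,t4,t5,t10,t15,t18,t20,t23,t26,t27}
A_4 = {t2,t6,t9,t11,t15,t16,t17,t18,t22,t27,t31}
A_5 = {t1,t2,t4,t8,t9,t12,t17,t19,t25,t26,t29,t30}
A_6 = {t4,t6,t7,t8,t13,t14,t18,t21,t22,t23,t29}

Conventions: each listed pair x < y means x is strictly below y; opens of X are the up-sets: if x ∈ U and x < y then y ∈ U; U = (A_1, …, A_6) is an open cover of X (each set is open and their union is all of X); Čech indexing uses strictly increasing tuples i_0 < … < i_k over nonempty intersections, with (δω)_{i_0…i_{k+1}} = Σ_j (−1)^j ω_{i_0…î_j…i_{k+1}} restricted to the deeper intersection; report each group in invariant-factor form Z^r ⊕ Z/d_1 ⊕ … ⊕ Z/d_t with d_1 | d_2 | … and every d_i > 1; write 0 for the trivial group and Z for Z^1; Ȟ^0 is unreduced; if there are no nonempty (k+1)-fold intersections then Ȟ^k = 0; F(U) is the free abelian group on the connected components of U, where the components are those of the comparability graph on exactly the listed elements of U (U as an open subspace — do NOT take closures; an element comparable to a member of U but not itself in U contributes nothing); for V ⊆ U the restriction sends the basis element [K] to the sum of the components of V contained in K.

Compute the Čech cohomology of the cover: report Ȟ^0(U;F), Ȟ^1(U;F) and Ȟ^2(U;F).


nerve simplices:
  A12={t13,t20,t28} A13={t10,t20,t27} A14={t9,t11,t27} A15={t8,t9,t25} A16={t8,t13,t21} A23={t1,t3,t20} A24={t2,t6,t16} A25={t1,t2,t12} A26={t6,t7,t13} A34={t15,t18,t27} A35={t1,t4,t26} A36={t4,t18,t23} A45={t2,t9,t17} A46={t6,t18,t22} A56={t4,t8,t29}
  A123={t20} A126={t13} A134={t27} A145={t9} A156={t8} A235={t1} A245={t2} A246={t6} A346={t18} A356={t4}
components per intersection:
  A1: {t8,t9,t10,t11,t13,t20,t21,t24,t25,t27,t28}
  A2: {t1,t2,t3,t6,t7,t12,t13,t16,t20,t28,t32}
  A3: {t1,t3,t4,t5,t10,t15,t18,t20,t23,t26,t27}
  A4: {t2,t6,t9,t11,t15,t16,t17,t18,t22,t27,t31}
  A5: {t1,t2,t4,t8,t9,t12,t17,t19,t25,t26,t29,t30}
  A6: {t4,t6,t7,t8,t13,t14,t18,t21,t22,t23,t29}
  A12: {t13,t20,t28}
  A13: {t10,t20,t27}
  A14: {t9,t11,t27}
  A15: {t8,t9,t25}
  A16: {t8,t13,t21}
  A23: {t1,t3,t20}
  A24: {t2,t6,t16}
  A25: {t1,t2,t12}
  A26: {t6,t7,t13}
  A34: {t15,t18,t27}
  A35: {t1,t4,t26}
  A36: {t4,t18,t23}
  A45: {t2,t9,t17}
  A46: {t6,t18,t22}
  A56: {t4,t8,t29}
  A123: {t20}
  A126: {t13}
  A134: {t27}
  A145: {t9}
  A156: {t8}
  A235: {t1}
  A245: {t2}
  A246: {t6}
  A346: {t18}
  A356: {t4}
C dims 6,15,10; δ0: rk 5, SNF 1^5; δ1: rk 10, SNF 1^9·2
degree 0: 6−5−0 = 1 → Ȟ^0 ≅ Z
degree 1: 15−10−5 = 0 → Ȟ^1 ≅ 0
degree 2: 10−0−10 = 0 plus torsion [2] → Ȟ^2 ≅ Z/2

Ȟ^0 = Z, Ȟ^1 = 0 and Ȟ^2 = Z/2


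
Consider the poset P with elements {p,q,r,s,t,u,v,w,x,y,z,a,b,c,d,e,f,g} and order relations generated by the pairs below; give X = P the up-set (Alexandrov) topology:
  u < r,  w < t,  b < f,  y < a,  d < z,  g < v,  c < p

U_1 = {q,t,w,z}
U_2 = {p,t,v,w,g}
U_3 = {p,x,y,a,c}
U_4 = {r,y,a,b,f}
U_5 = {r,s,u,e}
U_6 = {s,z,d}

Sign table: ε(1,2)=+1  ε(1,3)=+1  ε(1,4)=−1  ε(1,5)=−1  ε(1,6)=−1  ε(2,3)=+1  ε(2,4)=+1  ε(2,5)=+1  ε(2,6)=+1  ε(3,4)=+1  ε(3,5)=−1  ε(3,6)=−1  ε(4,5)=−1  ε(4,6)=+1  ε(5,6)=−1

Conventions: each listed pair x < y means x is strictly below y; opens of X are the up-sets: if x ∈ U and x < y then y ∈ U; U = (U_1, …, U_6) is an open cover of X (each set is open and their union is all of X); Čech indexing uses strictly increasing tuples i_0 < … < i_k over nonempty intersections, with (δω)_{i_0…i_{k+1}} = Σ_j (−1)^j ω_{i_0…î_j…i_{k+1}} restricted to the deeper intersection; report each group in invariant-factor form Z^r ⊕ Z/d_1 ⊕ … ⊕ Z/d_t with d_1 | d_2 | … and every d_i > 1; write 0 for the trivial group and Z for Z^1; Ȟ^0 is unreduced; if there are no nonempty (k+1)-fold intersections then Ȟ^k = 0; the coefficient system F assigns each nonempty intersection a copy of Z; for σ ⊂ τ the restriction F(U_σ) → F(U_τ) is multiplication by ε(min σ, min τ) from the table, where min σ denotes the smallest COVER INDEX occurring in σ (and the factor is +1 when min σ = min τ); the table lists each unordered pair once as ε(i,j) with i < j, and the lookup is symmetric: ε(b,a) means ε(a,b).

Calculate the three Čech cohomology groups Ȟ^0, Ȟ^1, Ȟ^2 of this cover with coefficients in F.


Ȟ^0(U;F) ≅ 0, Ȟ^1(U;F) ≅ Z/2, Ȟ^2(U;F) ≅ 0

nonempty intersections:
  U12={t,w} U16={z} U23={p} U34={y,a} U45={r} U56={s}
C dims 6,6; δ0: rk 6, SNF 1^5·2
Ȟ^0: (6−6)−0=0 ⇒ 0
Ȟ^1: (6−0)−6=0 plus torsion [2] ⇒ Z/2
Ȟ^2: (0−0)−0=0 ⇒ 0


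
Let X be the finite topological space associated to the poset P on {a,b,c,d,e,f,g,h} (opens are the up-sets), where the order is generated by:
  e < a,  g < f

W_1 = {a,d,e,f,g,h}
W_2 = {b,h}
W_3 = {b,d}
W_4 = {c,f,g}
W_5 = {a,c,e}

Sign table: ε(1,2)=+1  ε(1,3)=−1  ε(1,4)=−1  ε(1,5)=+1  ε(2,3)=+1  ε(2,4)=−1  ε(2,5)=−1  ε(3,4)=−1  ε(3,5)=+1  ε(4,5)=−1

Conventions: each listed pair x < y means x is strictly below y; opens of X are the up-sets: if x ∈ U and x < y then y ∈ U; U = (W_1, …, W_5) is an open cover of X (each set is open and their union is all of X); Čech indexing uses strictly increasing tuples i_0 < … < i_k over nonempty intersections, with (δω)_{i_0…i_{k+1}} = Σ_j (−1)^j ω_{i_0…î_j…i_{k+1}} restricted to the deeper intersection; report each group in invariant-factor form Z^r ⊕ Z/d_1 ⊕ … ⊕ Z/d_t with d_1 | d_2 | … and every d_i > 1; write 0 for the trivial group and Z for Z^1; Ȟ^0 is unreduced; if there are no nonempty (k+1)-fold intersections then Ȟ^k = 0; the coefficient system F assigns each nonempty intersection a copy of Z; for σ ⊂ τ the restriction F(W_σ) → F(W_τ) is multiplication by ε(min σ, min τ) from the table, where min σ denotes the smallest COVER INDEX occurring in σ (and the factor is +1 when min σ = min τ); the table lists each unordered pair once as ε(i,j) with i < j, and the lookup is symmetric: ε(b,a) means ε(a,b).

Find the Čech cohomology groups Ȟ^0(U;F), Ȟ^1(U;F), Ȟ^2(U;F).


Ȟ^0(U;F) ≅ 0,  Ȟ^1(U;F) ≅ Z ⊕ Z/2,  Ȟ^2(U;F) ≅ 0

nerve simplices:
  W12={h} W13={d} W14={f,g} W15={a,e} W23={b} W45={c}
C dims 5,6; δ0: rk 5, SNF 1^4·2
degree 0: 5−5−0 = 0 → Ȟ^0 ≅ 0
degree 1: 6−0−5 = 1 plus torsion [2] → Ȟ^1 ≅ Z ⊕ Z/2
degree 2: 0−0−0 = 0 → Ȟ^2 ≅ 0


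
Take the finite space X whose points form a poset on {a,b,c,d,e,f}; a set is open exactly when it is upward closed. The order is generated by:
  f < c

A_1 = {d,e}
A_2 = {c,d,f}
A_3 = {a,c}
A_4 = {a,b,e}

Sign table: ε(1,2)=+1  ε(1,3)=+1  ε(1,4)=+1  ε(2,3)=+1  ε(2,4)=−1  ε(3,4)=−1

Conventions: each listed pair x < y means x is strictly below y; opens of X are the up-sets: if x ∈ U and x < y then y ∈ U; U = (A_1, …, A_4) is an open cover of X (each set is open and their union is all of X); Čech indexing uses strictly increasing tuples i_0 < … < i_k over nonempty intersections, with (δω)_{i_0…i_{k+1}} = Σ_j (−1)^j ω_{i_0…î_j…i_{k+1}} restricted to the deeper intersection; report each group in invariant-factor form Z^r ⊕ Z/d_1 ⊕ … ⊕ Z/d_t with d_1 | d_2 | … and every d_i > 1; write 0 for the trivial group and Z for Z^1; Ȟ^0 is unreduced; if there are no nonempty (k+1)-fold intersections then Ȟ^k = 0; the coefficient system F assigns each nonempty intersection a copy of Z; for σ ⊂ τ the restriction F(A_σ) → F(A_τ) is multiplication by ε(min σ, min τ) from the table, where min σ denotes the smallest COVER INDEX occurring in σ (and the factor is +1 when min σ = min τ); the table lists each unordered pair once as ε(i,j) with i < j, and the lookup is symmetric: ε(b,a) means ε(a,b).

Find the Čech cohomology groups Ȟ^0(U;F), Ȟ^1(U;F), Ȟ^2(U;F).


cover nerve:
  A12={d} A14={e} A23={c} A34={a}
C dims 4,4; δ0: rk 4, SNF 1^3·2
Ȟ^0: (4−4)−0=0 ⇒ 0
Ȟ^1: (4−0)−4=0 plus torsion [2] ⇒ Z/2
Ȟ^2: (0−0)−0=0 ⇒ 0

Ȟ^0 ≅ 0; Ȟ^1 ≅ Z/2; Ȟ^2 ≅ 0


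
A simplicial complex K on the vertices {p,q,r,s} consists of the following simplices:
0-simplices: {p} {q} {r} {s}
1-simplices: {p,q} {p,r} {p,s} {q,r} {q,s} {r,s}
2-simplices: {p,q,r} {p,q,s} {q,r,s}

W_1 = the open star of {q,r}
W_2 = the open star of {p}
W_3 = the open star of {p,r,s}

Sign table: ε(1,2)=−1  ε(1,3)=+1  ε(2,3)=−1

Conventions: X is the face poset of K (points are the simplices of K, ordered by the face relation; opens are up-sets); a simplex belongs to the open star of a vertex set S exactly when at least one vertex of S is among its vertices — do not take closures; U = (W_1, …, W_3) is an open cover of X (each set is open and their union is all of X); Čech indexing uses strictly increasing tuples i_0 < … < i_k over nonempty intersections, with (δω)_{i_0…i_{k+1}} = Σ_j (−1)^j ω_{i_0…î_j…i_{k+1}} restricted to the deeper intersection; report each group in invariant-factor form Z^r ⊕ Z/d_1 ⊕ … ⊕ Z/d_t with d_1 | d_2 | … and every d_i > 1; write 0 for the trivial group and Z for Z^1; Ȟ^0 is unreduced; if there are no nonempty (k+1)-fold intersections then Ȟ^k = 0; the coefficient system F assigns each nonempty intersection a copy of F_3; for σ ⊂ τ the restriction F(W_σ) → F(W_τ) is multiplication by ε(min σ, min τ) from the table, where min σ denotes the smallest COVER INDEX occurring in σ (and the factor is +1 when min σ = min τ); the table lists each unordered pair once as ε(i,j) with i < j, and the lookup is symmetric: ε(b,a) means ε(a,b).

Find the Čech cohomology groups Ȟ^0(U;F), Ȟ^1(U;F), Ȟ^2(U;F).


Ȟ^0(U;F) ≅ Z/3, Ȟ^1(U;F) ≅ 0 and Ȟ^2(U;F) ≅ 0

nonempty overlaps:
  W1={{q},{r},{p,q},{p,r},{q,r},{q,s},{r,s},{p,q,r},{p,q,s},{q,r,s}} W2={{p},{p,q},{p,r},{p,s},{p,q,r},{p,q,s}} W3={{p},{r},{s},{p,q},{p,r},{p,s},{q,r},{q,s},{r,s},{p,q,r},{p,q,s},{q,r,s}}
  W12={{p,q},{p,r},{p,q,r},{p,q,s}} W13={{r},{p,q},{p,r},{q,r},{q,s},{r,s},{p,q,r},{p,q,s},{q,r,s}} W23={{p},{p,q},{p,r},{p,s},{p,q,r},{p,q,s}}
  W123={{p,q},{p,r},{p,q,r},{p,q,s}}
C dims 3,3,1; δ0: rk_F3 2; δ1: rk_F3 1
degree 0: 3−2−0 = 1 → Ȟ^0 ≅ Z/3
degree 1: 3−1−2 = 0 → Ȟ^1 ≅ 0
degree 2: 1−0−1 = 0 → Ȟ^2 ≅ 0


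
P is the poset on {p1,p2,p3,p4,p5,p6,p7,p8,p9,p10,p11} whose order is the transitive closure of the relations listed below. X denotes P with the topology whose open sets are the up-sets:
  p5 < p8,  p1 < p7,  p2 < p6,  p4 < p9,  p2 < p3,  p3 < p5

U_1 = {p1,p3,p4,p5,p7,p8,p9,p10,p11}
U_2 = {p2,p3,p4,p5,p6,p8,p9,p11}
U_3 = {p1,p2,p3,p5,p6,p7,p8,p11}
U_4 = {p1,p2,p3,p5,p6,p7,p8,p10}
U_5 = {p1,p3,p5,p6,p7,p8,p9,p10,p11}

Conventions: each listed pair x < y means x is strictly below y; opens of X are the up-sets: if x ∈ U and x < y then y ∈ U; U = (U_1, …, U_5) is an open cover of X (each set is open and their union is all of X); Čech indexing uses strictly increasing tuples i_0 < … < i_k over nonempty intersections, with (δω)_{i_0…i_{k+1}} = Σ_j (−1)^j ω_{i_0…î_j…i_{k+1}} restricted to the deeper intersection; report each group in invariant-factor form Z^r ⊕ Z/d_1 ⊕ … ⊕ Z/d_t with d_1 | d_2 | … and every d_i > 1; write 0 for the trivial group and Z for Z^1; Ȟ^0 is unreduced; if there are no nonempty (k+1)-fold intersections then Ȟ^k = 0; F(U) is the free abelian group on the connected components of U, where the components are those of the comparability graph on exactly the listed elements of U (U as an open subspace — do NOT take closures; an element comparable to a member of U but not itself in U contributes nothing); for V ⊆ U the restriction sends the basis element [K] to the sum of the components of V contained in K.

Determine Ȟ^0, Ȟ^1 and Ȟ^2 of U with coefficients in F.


Ȟ^0 ≅ Z^5, Ȟ^1 ≅ 0 and Ȟ^2 ≅ 0

nerve simplices:
  U12={p3,p4,p5,p8,p9,p11} U13={p1,p3,p5,p7,p8,p11} U14={p1,p3,p5,p7,p8,p10} U15={p1,p3,p5,p7,p8,p9,p10,p11} U23={p2,p3,p5,p6,p8,p11} U24={p2,p3,p5,p6,p8} U25={p3,p5,p6,p8,p9,p11} U34={p1,p2,p3,p5,p6,p7,p8} U35={p1,p3,p5,p6,p7,p8,p11} U45={p1,p3,p5,p6,p7,p8,p10}
  U123={p3,p5,p8,p11} U124={p3,p5,p8} U125={p3,p5,p8,p9,p11} U134={p1,p3,p5,p7,p8} U135={p1,p3,p5,p7,p8,p11} U145={p1,p3,p5,p7,p8,p10} U234={p2,p3,p5,p6,p8} U235={p3,p5,p6,p8,p11} U245={p3,p5,p6,p8} U345={p1,p3,p5,p6,p7,p8}
  U1234={p3,p5,p8} U1235={p3,p5,p8,p11} U1245={p3,p5,p8} U1345={p1,p3,p5,p7,p8} U2345={p3,p5,p6,p8}
  U12345={p3,p5,p8}
components per intersection:
  U1: {p1,p7} {p3,p5,p8} {p4,p9} {p10} {p11}
  U2: {p2,p3,p5,p6,p8} {p4,p9} {p11}
  U3: {p1,p7} {p2,p3,p5,p6,p8} {p11}
  U4: {p1,p7} {p2,p3,p5,p6,p8} {p10}
  U5: {p1,p7} {p3,p5,p8} {p6} {p9} {p10} {p11}
  U12: {p3,p5,p8} {p4,p9} {p11}
  U13: {p1,p7} {p3,p5,p8} {p11}
  U14: {p1,p7} {p3,p5,p8} {p10}
  U15: {p1,p7} {p3,p5,p8} {p9} {p10} {p11}
  U23: {p2,p3,p5,p6,p8} {p11}
  U24: {p2,p3,p5,p6,p8}
  U25: {p3,p5,p8} {p6} {p9} {p11}
  U34: {p1,p7} {p2,p3,p5,p6,p8}
  U35: {p1,p7} {p3,p5,p8} {p6} {p11}
  U45: {p1,p7} {p3,p5,p8} {p6} {p10}
  U123: {p3,p5,p8} {p11}
  U124: {p3,p5,p8}
  U125: {p3,p5,p8} {p9} {p11}
  U134: {p1,p7} {p3,p5,p8}
  U135: {p1,p7} {p3,p5,p8} {p11}
  U145: {p1,p7} {p3,p5,p8} {p10}
  U234: {p2,p3,p5,p6,p8}
  U235: {p3,p5,p8} {p6} {p11}
  U245: {p3,p5,p8} {p6}
  U345: {p1,p7} {p3,p5,p8} {p6}
  U1234: {p3,p5,p8}
  U1235: {p3,p5,p8} {p11}
  U1245: {p3,p5,p8}
  U1345: {p1,p7} {p3,p5,p8}
  U2345: {p3,p5,p8} {p6}
  U12345: {p3,p5,p8}
C dims 20,31,23,8; δ0: rk 15, SNF 1^15; δ1: rk 16, SNF 1^16; δ2: rk 7, SNF 1^7
degree 0: 20−15−0 = 5 → Ȟ^0 ≅ Z^5
degree 1: 31−16−15 = 0 → Ȟ^1 ≅ 0
degree 2: 23−7−16 = 0 → Ȟ^2 ≅ 0


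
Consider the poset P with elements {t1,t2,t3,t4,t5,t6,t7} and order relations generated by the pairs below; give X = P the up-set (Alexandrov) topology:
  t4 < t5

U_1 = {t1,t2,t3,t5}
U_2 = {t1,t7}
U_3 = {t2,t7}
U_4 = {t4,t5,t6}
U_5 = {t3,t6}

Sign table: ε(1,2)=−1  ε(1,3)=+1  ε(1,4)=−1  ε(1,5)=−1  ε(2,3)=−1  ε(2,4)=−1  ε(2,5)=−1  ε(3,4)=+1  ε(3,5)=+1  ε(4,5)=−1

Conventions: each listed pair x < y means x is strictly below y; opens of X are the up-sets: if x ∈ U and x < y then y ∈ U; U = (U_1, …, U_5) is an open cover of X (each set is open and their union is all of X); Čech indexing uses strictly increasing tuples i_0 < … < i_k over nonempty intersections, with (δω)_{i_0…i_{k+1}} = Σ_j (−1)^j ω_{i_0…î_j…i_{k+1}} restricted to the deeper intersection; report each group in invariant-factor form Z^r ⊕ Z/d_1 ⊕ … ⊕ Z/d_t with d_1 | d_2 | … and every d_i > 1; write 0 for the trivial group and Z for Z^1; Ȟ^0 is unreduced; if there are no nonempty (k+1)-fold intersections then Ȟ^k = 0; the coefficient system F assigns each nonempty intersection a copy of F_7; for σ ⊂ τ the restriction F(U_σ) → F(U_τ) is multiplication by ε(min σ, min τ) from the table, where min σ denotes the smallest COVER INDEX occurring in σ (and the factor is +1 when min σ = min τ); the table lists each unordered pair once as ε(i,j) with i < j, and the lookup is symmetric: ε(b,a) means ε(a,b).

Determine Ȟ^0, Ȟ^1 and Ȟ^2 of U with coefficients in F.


cover nerve:
  U12={t1} U13={t2} U14={t5} U15={t3} U23={t7} U45={t6}
C dims 5,6; δ0: rk_F7 5
Ȟ^0: (5−5)−0=0 ⇒ 0
Ȟ^1: (6−0)−5=1 ⇒ Z/7
Ȟ^2: (0−0)−0=0 ⇒ 0

Ȟ^0 ≅ 0, Ȟ^1 ≅ Z/7 and Ȟ^2 ≅ 0


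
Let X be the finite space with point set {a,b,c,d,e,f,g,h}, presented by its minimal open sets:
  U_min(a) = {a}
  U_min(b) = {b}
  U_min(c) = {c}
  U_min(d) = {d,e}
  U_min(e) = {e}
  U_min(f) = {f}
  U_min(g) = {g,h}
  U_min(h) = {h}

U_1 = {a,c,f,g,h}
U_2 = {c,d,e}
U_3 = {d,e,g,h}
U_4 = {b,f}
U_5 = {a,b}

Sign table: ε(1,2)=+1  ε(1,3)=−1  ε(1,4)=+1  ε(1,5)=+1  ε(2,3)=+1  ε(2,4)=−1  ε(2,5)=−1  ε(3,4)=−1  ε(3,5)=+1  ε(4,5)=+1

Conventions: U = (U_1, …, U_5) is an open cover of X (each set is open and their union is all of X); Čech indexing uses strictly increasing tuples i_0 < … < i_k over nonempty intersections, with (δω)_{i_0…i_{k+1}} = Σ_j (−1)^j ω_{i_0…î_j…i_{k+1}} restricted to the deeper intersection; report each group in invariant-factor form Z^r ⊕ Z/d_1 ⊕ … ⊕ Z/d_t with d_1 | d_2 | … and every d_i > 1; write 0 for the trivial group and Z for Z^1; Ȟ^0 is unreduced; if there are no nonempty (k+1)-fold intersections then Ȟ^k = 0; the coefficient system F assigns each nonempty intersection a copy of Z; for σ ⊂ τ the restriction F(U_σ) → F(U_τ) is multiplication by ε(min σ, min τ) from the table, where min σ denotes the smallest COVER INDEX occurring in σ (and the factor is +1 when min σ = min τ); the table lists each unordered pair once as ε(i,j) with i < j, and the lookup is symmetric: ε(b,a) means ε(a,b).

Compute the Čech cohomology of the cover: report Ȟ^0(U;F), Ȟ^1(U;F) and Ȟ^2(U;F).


Ȟ^0 ≅ 0,  Ȟ^1 ≅ Z ⊕ Z/2,  Ȟ^2 ≅ 0

intersection data:
  U12={c} U13={g,h} U14={f} U15={a} U23={d,e} U45={b}
C dims 5,6; δ0: rk 5, SNF 1^4·2
Ȟ^0 = (5 − 5) − 0 = 0, so Ȟ^0 ≅ 0
Ȟ^1 = (6 − 0) − 5 = 1 plus torsion [2], so Ȟ^1 ≅ Z ⊕ Z/2
Ȟ^2 = (0 − 0) − 0 = 0, so Ȟ^2 ≅ 0


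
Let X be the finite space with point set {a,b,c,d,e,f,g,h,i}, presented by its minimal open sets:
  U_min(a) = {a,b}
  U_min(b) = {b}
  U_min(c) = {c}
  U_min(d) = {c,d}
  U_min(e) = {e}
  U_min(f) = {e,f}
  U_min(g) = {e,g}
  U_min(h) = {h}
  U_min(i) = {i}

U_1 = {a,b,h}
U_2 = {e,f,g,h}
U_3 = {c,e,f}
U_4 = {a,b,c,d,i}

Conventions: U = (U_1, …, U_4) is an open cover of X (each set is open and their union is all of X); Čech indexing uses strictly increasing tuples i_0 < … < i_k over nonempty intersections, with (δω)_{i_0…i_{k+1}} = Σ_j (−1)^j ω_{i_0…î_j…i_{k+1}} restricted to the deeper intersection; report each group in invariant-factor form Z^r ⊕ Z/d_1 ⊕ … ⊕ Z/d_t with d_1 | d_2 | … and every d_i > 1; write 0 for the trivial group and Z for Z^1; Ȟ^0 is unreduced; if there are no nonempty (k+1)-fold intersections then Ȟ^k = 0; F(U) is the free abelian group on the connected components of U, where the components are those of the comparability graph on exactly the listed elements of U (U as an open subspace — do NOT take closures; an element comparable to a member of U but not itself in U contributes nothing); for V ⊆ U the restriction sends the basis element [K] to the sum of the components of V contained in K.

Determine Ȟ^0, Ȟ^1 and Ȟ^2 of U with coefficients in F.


cover nerve:
  U12={h} U14={a,b} U23={e,f} U34={c}
components per intersection:
  U1: {a,b} {h}
  U2: {e,f,g} {h}
  U3: {c} {e,f}
  U4: {a,b} {c,d} {i}
  U12: {h}
  U14: {a,b}
  U23: {e,f}
  U34: {c}
C dims 9,4; δ0: rk 4, SNF 1^4
Ȟ^0: (9−4)−0=5 ⇒ Z^5
Ȟ^1: (4−0)−4=0 ⇒ 0
Ȟ^2: (0−0)−0=0 ⇒ 0

Ȟ^0 = Z^5, Ȟ^1 = 0 and Ȟ^2 = 0


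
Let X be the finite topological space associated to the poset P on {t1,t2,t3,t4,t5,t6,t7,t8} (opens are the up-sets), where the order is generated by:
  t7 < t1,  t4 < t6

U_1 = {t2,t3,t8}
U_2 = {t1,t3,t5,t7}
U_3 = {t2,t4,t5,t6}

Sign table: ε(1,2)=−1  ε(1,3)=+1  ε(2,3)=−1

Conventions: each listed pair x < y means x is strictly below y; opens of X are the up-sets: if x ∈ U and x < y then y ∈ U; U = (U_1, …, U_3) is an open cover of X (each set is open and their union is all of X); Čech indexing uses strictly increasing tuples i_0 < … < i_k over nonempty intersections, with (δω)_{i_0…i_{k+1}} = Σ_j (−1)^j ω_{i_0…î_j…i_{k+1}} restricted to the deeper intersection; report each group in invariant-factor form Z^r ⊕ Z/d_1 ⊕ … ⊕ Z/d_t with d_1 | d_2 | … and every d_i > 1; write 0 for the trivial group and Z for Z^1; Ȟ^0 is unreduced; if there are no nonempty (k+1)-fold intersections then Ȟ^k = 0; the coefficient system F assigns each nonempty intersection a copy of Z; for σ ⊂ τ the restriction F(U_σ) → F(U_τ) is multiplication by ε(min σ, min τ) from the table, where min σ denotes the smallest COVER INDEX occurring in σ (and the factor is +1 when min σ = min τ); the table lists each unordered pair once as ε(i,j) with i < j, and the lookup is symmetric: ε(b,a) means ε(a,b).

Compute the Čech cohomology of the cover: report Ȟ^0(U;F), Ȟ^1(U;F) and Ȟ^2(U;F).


Ȟ^0 = Z, Ȟ^1 = Z, Ȟ^2 = 0

intersection data:
  U12={t3} U13={t2} U23={t5}
C dims 3,3; δ0: rk 2, SNF 1^2
Ȟ^0 = (3 − 2) − 0 = 1, so Ȟ^0 ≅ Z
Ȟ^1 = (3 − 0) − 2 = 1, so Ȟ^1 ≅ Z
Ȟ^2 = (0 − 0) − 0 = 0, so Ȟ^2 ≅ 0


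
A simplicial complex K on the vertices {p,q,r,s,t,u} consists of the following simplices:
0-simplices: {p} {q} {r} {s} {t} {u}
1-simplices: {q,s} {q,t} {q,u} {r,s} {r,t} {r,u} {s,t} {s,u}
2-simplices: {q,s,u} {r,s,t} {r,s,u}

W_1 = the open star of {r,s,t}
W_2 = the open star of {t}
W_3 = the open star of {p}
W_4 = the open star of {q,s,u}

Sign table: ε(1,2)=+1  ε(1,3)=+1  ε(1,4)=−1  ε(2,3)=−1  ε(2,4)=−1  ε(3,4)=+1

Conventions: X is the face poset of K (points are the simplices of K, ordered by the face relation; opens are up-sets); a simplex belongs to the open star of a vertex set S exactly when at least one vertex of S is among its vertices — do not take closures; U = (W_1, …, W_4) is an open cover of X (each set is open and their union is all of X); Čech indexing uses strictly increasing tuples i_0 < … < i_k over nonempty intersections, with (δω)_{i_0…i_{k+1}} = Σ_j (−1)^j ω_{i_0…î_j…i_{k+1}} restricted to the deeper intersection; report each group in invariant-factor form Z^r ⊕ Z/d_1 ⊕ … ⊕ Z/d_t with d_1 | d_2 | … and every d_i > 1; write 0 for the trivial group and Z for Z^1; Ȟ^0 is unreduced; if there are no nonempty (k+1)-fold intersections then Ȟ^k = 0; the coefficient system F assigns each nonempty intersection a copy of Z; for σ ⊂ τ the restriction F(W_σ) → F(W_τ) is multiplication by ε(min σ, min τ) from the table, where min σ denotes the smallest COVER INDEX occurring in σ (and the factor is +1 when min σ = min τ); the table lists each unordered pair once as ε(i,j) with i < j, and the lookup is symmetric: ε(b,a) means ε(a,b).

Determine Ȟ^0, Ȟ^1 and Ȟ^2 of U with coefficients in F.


nonempty intersections:
  W1={{r},{s},{t},{q,s},{q,t},{r,s},{r,t},{r,u},{s,t},{s,u},{q,s,u},{r,s,t},{r,s,u}} W2={{t},{q,t},{r,t},{s,t},{r,s,t}} W3={{p}} W4={{q},{s},{u},{q,s},{q,t},{q,u},{r,s},{r,u},{s,t},{s,u},{q,s,u},{r,s,t},{r,s,u}}
  W12={{t},{q,t},{r,t},{s,t},{r,s,t}} W14={{s},{q,s},{q,t},{r,s},{r,u},{s,t},{s,u},{q,s,u},{r,s,t},{r,s,u}} W24={{q,t},{s,t},{r,s,t}}
  W124={{q,t},{s,t},{r,s,t}}
C dims 4,3,1; δ0: rk 2, SNF 1^2; δ1: rk 1, SNF 1^1
Ȟ^0: (4−2)−0=2 ⇒ Z^2
Ȟ^1: (3−1)−2=0 ⇒ 0
Ȟ^2: (1−0)−1=0 ⇒ 0

Ȟ^0 ≅ Z^2,  Ȟ^1 ≅ 0,  Ȟ^2 ≅ 0


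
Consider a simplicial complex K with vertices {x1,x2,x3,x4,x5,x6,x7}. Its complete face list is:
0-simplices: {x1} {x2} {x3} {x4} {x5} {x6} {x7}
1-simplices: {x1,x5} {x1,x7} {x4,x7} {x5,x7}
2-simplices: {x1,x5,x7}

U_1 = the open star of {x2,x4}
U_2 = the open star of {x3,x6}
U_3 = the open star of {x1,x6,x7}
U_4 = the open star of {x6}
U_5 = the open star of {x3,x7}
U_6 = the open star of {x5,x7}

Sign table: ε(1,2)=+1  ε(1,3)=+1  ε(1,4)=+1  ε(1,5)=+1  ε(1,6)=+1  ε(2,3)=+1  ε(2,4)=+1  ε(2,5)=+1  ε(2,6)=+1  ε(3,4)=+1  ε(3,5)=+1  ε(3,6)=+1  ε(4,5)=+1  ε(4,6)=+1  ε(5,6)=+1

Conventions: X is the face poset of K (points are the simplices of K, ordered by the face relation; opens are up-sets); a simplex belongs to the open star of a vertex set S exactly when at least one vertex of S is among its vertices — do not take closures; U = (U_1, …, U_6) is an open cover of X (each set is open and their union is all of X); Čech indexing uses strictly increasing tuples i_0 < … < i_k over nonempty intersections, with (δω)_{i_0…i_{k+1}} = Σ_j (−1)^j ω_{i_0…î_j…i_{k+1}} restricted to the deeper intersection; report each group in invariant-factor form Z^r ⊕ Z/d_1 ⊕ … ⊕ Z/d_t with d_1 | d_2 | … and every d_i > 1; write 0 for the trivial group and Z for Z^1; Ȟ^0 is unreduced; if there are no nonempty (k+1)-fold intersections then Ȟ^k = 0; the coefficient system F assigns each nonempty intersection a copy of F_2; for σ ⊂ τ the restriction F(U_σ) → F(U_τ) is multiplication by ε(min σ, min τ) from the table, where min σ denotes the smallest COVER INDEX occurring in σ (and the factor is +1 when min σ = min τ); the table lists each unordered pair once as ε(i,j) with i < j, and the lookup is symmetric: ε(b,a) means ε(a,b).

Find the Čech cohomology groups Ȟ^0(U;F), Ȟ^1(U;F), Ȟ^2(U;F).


Ȟ^0 ≅ Z/2; Ȟ^1 ≅ Z/2; Ȟ^2 ≅ 0

nonempty intersections:
  U1={{x2},{x4},{x4,x7}} U2={{x3},{x6}} U3={{x1},{x6},{x7},{x1,x5},{x1,x7},{x4,x7},{x5,x7},{x1,x5,x7}} U4={{x6}} U5={{x3},{x7},{x1,x7},{x4,x7},{x5,x7},{x1,x5,x7}} U6={{x5},{x7},{x1,x5},{x1,x7},{x4,x7},{x5,x7},{x1,x5,x7}}
  U13={{x4,x7}} U15={{x4,x7}} U16={{x4,x7}} U23={{x6}} U24={{x6}} U25={{x3}} U34={{x6}} U35={{x7},{x1,x7},{x4,x7},{x5,x7},{x1,x5,x7}} U36={{x7},{x1,x5},{x1,x7},{x4,x7},{x5,x7},{x1,x5,x7}} U56={{x7},{x1,x7},{x4,x7},{x5,x7},{x1,x5,x7}}
  U135={{x4,x7}} U136={{x4,x7}} U156={{x4,x7}} U234={{x6}} U356={{x7},{x1,x7},{x4,x7},{x5,x7},{x1,x5,x7}}
  U1356={{x4,x7}}
C dims 6,10,5,1; δ0: rk_F2 5; δ1: rk_F2 4; δ2: rk_F2 1
Ȟ^0: (6−5)−0=1 ⇒ Z/2
Ȟ^1: (10−4)−5=1 ⇒ Z/2
Ȟ^2: (5−1)−4=0 ⇒ 0


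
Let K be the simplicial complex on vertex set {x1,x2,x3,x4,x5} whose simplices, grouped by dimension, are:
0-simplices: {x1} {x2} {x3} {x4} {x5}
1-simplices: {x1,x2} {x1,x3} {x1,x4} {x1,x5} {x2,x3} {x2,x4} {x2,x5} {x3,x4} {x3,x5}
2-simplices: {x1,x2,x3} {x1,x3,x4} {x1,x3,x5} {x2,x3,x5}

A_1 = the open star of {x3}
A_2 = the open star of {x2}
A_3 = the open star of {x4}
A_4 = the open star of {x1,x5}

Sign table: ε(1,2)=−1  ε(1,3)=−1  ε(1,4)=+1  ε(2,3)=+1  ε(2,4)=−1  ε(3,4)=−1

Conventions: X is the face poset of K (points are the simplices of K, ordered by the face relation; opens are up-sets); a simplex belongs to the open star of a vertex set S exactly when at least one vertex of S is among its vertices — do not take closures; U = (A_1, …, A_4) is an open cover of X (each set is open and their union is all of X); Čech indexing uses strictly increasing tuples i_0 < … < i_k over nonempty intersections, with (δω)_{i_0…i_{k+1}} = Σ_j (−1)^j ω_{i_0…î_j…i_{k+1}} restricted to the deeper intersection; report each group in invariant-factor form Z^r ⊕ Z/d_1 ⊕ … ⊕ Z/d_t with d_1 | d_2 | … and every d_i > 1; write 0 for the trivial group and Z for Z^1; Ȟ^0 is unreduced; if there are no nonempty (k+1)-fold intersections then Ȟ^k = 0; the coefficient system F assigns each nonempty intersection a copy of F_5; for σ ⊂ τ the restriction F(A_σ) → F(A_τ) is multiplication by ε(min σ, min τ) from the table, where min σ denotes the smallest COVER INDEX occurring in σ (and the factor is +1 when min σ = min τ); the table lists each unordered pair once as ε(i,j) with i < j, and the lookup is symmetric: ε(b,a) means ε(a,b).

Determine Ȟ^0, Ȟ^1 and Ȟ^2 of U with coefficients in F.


nerve of the cover:
  A1={{x3},{x1,x3},{x2,x3},{x3,x4},{x3,x5},{x1,x2,x3},{x1,x3,x4},{x1,x3,x5},{x2,x3,x5}} A2={{x2},{x1,x2},{x2,x3},{x2,x4},{x2,x5},{x1,x2,x3},{x2,x3,x5}} A3={{x4},{x1,x4},{x2,x4},{x3,x4},{x1,x3,x4}} A4={{x1},{x5},{x1,x2},{x1,x3},{x1,x4},{x1,x5},{x2,x5},{x3,x5},{x1,x2,x3},{x1,x3,x4},{x1,x3,x5},{x2,x3,x5}}
  A12={{x2,x3},{x1,x2,x3},{x2,x3,x5}} A13={{x3,x4},{x1,x3,x4}} A14={{x1,x3},{x3,x5},{x1,x2,x3},{x1,x3,x4},{x1,x3,x5},{x2,x3,x5}} A23={{x2,x4}} A24={{x1,x2},{x2,x5},{x1,x2,x3},{x2,x3,x5}} A34={{x1,x4},{x1,x3,x4}}
  A124={{x1,x2,x3},{x2,x3,x5}} A134={{x1,x3,x4}}
C dims 4,6,2; δ0: rk_F5 3; δ1: rk_F5 2
Ȟ^0 = (4 − 3) − 0 = 1, so Ȟ^0 ≅ Z/5
Ȟ^1 = (6 − 2) − 3 = 1, so Ȟ^1 ≅ Z/5
Ȟ^2 = (2 − 0) − 2 = 0, so Ȟ^2 ≅ 0

Ȟ^0 ≅ Z/5, Ȟ^1 ≅ Z/5, Ȟ^2 ≅ 0


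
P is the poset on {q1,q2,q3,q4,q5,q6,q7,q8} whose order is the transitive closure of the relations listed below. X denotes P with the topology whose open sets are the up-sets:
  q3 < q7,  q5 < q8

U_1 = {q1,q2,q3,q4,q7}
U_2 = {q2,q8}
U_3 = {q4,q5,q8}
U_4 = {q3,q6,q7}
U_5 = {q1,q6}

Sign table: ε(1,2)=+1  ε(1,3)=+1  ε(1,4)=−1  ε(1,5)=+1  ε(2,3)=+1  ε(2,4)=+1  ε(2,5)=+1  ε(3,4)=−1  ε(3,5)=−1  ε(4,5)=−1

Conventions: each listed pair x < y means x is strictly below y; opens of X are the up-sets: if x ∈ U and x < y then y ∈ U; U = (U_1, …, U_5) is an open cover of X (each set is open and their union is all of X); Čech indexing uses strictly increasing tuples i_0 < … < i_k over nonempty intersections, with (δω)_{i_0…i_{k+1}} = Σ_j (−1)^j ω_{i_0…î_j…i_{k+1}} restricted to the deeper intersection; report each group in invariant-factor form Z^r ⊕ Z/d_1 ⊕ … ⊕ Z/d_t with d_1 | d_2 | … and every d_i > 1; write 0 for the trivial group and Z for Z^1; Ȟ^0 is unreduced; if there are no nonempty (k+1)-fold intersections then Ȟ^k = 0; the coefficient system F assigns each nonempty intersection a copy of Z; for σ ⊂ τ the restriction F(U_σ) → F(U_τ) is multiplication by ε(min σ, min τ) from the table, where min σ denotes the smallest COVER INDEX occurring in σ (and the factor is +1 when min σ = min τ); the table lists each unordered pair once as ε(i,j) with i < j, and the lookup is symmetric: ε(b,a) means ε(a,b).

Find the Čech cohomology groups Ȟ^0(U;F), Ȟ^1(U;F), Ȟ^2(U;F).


cover nerve:
  U12={q2} U13={q4} U14={q3,q7} U15={q1} U23={q8} U45={q6}
C dims 5,6; δ0: rk 4, SNF 1^4
Ȟ^0: (5−4)−0=1 ⇒ Z
Ȟ^1: (6−0)−4=2 ⇒ Z^2
Ȟ^2: (0−0)−0=0 ⇒ 0

Ȟ^0(U;F) ≅ Z; Ȟ^1(U;F) ≅ Z^2; Ȟ^2(U;F) ≅ 0


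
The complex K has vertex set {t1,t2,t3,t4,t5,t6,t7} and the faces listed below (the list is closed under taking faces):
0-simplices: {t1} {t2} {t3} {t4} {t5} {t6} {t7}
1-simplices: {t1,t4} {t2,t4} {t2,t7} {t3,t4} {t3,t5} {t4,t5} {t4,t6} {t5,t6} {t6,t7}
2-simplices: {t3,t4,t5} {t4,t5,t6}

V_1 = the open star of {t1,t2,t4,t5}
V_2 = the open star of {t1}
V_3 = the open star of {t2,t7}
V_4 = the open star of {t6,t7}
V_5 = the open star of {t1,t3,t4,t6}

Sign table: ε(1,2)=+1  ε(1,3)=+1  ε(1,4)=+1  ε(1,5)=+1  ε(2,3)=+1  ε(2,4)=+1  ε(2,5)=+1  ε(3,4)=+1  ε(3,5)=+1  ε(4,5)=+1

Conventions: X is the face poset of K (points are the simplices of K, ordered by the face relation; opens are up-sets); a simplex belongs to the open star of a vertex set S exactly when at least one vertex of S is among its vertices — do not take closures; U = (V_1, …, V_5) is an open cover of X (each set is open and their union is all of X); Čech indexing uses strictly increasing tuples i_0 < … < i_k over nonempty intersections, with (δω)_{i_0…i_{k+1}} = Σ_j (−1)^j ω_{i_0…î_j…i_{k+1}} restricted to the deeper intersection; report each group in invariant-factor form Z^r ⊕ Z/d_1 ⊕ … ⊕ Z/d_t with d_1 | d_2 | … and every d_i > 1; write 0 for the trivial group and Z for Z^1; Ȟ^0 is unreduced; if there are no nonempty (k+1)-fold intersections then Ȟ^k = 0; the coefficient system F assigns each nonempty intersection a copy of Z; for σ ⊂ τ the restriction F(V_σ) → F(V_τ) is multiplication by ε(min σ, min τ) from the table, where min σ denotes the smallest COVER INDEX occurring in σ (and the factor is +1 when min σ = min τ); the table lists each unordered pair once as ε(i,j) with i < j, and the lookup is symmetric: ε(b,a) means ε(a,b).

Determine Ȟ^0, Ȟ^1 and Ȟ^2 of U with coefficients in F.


Ȟ^0(U;F) ≅ Z,  Ȟ^1(U;F) ≅ 0,  Ȟ^2(U;F) ≅ Z

cover nerve:
  V1={{t1},{t2},{t4},{t5},{t1,t4},{t2,t4},{t2,t7},{t3,t4},{t3,t5},{t4,t5},{t4,t6},{t5,t6},{t3,t4,t5},{t4,t5,t6}} V2={{t1},{t1,t4}} V3={{t2},{t7},{t2,t4},{t2,t7},{t6,t7}} V4={{t6},{t7},{t2,t7},{t4,t6},{t5,t6},{t6,t7},{t4,t5,t6}} V5={{t1},{t3},{t4},{t6},{t1,t4},{t2,t4},{t3,t4},{t3,t5},{t4,t5},{t4,t6},{t5,t6},{t6,t7},{t3,t4,t5},{t4,t5,t6}}
  V12={{t1},{t1,t4}} V13={{t2},{t2,t4},{t2,t7}} V14={{t2,t7},{t4,t6},{t5,t6},{t4,t5,t6}} V15={{t1},{t4},{t1,t4},{t2,t4},{t3,t4},{t3,t5},{t4,t5},{t4,t6},{t5,t6},{t3,t4,t5},{t4,t5,t6}} V25={{t1},{t1,t4}} V34={{t7},{t2,t7},{t6,t7}} V35={{t2,t4},{t6,t7}} V45={{t6},{t4,t6},{t5,t6},{t6,t7},{t4,t5,t6}}
  V125={{t1},{t1,t4}} V134={{t2,t7}} V135={{t2,t4}} V145={{t4,t6},{t5,t6},{t4,t5,t6}} V345={{t6,t7}}
C dims 5,8,5; δ0: rk 4, SNF 1^4; δ1: rk 4, SNF 1^4
Ȟ^0: (5−4)−0=1 ⇒ Z
Ȟ^1: (8−4)−4=0 ⇒ 0
Ȟ^2: (5−0)−4=1 ⇒ Z
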